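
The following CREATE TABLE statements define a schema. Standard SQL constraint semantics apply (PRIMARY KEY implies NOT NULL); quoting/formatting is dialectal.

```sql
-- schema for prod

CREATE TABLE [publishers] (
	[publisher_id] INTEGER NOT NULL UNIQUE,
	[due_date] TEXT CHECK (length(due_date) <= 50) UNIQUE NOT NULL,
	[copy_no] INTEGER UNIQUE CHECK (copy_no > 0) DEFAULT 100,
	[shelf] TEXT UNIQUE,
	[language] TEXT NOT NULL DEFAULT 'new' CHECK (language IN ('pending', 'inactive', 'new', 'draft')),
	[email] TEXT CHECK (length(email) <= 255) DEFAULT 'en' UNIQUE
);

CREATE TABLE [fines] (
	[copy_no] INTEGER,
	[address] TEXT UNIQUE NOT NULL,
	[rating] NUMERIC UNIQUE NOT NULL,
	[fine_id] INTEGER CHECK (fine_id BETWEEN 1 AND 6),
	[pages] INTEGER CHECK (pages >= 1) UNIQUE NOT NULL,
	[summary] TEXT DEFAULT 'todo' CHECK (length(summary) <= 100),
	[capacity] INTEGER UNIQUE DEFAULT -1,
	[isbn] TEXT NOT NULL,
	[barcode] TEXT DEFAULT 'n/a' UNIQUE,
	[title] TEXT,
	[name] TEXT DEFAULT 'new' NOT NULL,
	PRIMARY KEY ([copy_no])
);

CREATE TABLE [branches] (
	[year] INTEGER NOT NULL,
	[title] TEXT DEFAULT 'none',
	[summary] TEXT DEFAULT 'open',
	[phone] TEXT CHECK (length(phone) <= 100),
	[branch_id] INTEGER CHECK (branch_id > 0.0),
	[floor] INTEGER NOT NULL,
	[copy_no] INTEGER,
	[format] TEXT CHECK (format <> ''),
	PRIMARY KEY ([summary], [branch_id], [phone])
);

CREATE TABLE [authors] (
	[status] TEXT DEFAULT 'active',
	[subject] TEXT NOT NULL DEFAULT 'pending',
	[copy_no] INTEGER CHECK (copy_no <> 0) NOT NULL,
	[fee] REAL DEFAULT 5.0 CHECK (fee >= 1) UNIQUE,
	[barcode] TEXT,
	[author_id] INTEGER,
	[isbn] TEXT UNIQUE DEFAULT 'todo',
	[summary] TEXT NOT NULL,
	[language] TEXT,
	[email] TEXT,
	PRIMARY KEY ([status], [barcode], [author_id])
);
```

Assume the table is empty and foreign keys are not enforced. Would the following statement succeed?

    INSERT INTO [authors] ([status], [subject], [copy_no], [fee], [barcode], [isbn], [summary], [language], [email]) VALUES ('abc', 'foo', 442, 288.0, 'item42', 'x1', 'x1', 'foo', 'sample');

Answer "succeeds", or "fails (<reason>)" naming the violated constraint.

fails (NOT NULL on author_id)

author_id is omitted from the column list and has no DEFAULT, so it would receive NULL.
But author_id is part of the PRIMARY KEY (implied NOT NULL).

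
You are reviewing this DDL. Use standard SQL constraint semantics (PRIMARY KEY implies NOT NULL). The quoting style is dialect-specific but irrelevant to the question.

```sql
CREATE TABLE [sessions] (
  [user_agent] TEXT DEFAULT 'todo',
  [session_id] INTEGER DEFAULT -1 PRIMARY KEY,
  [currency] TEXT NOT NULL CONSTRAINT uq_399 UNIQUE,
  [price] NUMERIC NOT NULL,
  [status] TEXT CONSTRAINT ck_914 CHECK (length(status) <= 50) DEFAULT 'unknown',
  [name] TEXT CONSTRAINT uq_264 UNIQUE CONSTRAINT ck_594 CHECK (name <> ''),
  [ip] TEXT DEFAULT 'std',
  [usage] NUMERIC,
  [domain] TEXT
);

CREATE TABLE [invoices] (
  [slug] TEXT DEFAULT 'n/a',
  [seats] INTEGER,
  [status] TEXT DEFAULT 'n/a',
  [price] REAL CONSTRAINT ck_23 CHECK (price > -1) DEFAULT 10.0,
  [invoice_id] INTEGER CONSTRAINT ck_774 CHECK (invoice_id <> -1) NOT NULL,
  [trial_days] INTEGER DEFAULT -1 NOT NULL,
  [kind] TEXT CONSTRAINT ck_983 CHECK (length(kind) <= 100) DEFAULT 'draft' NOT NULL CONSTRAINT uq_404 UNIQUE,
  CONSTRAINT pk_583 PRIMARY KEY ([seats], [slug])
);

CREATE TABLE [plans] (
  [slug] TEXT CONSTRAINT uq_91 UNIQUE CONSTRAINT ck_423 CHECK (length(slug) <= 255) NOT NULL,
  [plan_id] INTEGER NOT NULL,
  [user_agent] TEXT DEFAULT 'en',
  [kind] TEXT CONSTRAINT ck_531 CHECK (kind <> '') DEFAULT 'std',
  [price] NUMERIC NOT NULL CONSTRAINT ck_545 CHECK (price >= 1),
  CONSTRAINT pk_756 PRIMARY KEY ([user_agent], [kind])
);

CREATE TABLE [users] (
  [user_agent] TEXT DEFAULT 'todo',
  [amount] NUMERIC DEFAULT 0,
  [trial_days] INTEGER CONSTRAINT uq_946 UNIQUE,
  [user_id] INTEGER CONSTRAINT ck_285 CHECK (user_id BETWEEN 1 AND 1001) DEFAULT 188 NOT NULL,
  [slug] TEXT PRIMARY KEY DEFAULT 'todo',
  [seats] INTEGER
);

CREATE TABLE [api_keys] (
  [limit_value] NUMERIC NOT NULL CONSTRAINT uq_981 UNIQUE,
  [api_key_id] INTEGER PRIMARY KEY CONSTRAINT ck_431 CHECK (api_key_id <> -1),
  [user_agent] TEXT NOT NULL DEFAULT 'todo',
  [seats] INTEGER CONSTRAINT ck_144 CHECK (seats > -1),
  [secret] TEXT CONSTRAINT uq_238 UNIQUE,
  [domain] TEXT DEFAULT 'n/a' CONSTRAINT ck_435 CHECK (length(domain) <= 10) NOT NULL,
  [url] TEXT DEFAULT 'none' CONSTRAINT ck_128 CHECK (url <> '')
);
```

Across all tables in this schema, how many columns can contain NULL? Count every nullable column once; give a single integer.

sessions: 6 nullable (user_agent, status, name, ip, usage, domain — PK (session_id) and explicit NOT NULL columns excluded).
invoices: 2 nullable (status, price — PK (seats, slug) and explicit NOT NULL columns excluded).
plans: 0 nullable (none — PK (user_agent, kind) and explicit NOT NULL columns excluded).
users: 4 nullable (user_agent, amount, trial_days, seats — PK (slug) and explicit NOT NULL columns excluded).
api_keys: 3 nullable (seats, secret, url — PK (api_key_id) and explicit NOT NULL columns excluded).
Total: 6 + 2 + 0 + 4 + 3 = 15.

15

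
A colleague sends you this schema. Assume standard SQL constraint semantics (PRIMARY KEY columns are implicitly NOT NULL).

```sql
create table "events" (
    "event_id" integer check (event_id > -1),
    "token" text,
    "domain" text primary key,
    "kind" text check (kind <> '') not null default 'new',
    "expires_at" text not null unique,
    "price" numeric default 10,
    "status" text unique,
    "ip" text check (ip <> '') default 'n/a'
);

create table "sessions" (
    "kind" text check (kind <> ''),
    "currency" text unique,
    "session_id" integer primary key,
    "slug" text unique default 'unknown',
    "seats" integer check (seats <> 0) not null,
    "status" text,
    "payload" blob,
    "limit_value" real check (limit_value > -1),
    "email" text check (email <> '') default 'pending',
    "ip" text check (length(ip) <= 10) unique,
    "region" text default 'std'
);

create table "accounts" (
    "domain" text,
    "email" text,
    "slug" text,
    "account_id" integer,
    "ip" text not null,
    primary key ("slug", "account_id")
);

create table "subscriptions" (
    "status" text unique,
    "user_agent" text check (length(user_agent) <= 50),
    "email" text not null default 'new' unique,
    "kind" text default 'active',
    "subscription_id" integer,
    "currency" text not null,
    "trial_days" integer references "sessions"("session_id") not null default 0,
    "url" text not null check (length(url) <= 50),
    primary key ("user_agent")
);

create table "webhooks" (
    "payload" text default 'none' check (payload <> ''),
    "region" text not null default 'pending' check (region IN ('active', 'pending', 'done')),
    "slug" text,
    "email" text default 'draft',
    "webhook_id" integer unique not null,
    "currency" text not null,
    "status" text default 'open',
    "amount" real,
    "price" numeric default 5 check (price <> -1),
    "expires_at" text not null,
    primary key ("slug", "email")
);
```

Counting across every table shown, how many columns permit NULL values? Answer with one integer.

23

events: 5 nullable (event_id, token, price, status, ip — PK (domain) and explicit NOT NULL columns excluded).
sessions: 9 nullable (kind, currency, slug, status, payload, limit_value, email, ip, region — PK (session_id) and explicit NOT NULL columns excluded).
accounts: 2 nullable (domain, email — PK (slug, account_id) and explicit NOT NULL columns excluded).
subscriptions: 3 nullable (status, kind, subscription_id — PK (user_agent) and explicit NOT NULL columns excluded).
webhooks: 4 nullable (payload, status, amount, price — PK (slug, email) and explicit NOT NULL columns excluded).
Total: 5 + 9 + 2 + 3 + 4 = 23.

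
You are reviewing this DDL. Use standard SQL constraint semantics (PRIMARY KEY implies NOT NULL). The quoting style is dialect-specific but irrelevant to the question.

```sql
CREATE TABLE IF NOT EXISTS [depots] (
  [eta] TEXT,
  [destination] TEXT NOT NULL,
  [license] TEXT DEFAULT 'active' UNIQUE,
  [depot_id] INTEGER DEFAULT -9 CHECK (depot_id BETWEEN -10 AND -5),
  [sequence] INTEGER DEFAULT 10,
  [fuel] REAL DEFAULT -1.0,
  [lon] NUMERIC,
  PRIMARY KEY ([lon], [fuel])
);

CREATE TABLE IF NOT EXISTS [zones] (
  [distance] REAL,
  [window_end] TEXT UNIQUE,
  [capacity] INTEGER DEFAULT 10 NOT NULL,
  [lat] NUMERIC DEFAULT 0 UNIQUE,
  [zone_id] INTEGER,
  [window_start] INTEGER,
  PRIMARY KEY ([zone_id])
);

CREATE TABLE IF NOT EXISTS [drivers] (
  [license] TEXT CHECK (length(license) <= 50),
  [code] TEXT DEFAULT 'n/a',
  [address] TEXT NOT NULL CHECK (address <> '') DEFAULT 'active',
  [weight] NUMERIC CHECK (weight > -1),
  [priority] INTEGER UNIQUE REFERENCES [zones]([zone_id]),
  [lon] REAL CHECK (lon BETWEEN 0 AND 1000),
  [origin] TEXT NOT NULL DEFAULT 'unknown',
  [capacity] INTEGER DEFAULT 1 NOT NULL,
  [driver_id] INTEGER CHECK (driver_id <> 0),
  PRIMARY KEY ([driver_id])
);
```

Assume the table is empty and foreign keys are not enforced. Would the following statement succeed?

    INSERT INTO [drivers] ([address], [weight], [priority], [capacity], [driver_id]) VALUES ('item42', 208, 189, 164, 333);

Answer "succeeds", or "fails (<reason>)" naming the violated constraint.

NOT NULL columns: address is supplied; capacity is supplied; driver_id is supplied; origin defaults to 'unknown'.
CHECK constraints: 'item42' satisfies (address <> ''); 208 satisfies (weight > -1); 333 satisfies (driver_id <> 0).
No constraint is violated.

succeeds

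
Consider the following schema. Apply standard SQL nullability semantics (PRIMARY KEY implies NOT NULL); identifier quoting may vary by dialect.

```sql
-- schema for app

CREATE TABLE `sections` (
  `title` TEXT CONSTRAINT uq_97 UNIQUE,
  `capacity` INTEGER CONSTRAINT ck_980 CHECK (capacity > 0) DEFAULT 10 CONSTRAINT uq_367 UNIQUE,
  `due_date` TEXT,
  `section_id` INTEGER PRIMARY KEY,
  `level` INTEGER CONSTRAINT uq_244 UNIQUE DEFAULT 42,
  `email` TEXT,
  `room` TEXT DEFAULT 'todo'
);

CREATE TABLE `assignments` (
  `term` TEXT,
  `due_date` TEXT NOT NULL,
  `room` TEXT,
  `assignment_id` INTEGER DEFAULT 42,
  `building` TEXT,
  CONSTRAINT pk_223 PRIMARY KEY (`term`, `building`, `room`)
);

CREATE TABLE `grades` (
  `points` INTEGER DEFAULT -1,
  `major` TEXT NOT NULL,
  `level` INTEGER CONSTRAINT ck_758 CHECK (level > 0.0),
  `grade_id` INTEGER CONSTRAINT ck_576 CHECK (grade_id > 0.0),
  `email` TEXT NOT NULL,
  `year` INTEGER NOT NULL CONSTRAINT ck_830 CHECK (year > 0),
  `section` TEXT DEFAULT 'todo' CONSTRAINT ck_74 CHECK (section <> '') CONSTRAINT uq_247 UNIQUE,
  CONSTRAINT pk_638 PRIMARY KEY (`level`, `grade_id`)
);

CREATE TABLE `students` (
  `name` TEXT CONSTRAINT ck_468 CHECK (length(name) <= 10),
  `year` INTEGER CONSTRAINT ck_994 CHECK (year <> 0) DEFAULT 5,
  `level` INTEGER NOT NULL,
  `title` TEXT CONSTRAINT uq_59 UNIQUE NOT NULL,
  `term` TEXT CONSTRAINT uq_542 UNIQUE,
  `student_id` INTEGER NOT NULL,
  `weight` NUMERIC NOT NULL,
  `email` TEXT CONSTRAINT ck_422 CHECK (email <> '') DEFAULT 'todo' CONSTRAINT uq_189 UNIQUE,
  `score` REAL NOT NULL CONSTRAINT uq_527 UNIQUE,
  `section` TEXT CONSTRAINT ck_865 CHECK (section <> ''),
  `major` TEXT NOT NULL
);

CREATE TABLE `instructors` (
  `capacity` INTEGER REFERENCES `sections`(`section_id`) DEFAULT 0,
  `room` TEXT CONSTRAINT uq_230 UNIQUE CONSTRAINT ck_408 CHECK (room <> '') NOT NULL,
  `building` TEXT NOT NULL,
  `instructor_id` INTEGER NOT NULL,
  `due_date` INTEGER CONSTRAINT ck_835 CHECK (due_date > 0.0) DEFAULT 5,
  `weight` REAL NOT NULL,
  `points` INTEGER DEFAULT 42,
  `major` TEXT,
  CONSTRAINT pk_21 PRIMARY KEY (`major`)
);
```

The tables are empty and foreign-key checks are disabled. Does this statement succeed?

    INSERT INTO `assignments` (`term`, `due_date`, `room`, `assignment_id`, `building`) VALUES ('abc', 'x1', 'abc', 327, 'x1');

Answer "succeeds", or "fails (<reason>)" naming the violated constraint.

NOT NULL columns: building is supplied; due_date is supplied; room is supplied; term is supplied.
No constraint is violated.

succeeds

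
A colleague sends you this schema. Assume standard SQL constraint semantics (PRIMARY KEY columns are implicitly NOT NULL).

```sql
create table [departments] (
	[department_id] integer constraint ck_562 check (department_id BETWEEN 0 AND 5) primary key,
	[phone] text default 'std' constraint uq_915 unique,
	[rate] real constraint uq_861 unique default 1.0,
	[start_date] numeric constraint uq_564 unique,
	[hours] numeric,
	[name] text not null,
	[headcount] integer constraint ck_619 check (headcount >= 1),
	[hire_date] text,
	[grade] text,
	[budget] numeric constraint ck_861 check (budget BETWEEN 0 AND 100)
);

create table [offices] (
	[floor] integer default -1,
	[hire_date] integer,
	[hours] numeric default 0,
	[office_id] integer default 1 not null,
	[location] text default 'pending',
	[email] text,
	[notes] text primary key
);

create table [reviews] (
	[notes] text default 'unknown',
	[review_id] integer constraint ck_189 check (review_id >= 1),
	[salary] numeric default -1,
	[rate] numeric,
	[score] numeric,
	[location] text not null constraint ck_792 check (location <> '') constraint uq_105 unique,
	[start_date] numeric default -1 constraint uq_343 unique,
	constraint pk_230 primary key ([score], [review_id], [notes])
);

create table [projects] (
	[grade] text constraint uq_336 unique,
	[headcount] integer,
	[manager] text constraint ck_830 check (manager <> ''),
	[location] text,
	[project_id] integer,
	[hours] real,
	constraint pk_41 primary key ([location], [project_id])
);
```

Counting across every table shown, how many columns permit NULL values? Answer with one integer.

20

departments: 8 nullable (phone, rate, start_date, hours, headcount, hire_date, grade, budget — PK (department_id) and explicit NOT NULL columns excluded).
offices: 5 nullable (floor, hire_date, hours, location, email — PK (notes) and explicit NOT NULL columns excluded).
reviews: 3 nullable (salary, rate, start_date — PK (score, review_id, notes) and explicit NOT NULL columns excluded).
projects: 4 nullable (grade, headcount, manager, hours — PK (location, project_id) and explicit NOT NULL columns excluded).
Total: 8 + 5 + 3 + 4 = 20.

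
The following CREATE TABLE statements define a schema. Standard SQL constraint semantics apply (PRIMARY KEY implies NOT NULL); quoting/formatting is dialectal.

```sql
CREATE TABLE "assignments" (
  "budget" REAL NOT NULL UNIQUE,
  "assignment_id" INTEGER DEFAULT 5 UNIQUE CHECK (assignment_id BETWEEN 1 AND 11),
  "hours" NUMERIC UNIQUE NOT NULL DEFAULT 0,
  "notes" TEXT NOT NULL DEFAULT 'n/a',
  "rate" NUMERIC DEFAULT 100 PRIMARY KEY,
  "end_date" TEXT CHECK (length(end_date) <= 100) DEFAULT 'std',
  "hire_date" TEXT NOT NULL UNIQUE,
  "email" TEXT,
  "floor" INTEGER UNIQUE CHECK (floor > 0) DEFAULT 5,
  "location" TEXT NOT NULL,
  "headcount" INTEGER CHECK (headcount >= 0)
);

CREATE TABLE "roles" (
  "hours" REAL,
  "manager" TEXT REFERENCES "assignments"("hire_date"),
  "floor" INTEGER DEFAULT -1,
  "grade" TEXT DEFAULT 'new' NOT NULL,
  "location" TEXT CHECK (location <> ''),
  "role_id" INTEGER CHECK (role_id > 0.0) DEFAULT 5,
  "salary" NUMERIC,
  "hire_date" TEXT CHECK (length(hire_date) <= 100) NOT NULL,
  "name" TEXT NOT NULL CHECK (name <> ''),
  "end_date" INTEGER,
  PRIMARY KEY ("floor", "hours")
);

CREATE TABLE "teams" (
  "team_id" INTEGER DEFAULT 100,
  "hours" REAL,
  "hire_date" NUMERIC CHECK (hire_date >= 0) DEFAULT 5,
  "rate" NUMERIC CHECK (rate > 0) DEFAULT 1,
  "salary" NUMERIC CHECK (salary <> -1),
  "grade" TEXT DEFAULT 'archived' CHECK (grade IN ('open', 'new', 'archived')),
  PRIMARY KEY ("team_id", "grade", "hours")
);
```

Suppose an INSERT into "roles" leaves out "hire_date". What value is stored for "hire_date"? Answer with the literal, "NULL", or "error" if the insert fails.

error

hire_date has no DEFAULT clause.
Omitting it would insert NULL, but it is declared NOT NULL, so the INSERT fails.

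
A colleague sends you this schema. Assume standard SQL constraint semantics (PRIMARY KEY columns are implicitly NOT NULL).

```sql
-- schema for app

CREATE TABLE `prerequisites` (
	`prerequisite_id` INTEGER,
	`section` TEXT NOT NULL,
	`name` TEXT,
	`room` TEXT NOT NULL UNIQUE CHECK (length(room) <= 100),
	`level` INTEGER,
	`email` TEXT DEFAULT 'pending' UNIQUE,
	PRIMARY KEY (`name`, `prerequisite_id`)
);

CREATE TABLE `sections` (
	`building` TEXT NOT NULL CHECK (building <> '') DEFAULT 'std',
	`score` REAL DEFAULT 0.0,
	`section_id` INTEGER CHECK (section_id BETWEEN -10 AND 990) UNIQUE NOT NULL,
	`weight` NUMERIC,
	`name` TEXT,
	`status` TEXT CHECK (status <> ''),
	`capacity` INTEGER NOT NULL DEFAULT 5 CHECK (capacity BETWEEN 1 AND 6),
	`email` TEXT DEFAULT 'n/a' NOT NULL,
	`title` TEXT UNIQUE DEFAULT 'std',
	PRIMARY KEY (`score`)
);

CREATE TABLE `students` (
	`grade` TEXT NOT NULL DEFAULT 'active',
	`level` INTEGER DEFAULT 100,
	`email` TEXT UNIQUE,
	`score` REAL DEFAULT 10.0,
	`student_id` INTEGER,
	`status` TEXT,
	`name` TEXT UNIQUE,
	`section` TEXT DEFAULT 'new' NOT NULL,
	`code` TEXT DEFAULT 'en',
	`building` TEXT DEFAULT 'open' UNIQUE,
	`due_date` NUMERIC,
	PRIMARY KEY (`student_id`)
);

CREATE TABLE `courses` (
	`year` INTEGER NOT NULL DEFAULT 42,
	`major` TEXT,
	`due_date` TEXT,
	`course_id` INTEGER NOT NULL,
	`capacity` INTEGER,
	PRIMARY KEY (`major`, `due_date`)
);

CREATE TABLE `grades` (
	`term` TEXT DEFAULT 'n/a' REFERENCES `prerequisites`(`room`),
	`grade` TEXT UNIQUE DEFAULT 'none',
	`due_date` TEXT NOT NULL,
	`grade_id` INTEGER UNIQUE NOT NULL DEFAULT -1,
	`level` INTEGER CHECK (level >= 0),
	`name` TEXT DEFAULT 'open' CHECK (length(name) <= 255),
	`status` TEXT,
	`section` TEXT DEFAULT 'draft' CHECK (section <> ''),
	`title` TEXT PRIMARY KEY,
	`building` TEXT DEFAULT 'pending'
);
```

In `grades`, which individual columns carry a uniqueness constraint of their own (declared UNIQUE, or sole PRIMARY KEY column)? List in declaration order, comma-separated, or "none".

- term: no UNIQUE or single-column PK constraint.
- grade: declared UNIQUE → unique.
- due_date: no UNIQUE or single-column PK constraint.
- grade_id: declared UNIQUE → unique.
- level: no UNIQUE or single-column PK constraint.
- name: no UNIQUE or single-column PK constraint.
- status: no UNIQUE or single-column PK constraint.
- section: no UNIQUE or single-column PK constraint.
- title: single-column PRIMARY KEY → unique.
- building: no UNIQUE or single-column PK constraint.

grade, grade_id, title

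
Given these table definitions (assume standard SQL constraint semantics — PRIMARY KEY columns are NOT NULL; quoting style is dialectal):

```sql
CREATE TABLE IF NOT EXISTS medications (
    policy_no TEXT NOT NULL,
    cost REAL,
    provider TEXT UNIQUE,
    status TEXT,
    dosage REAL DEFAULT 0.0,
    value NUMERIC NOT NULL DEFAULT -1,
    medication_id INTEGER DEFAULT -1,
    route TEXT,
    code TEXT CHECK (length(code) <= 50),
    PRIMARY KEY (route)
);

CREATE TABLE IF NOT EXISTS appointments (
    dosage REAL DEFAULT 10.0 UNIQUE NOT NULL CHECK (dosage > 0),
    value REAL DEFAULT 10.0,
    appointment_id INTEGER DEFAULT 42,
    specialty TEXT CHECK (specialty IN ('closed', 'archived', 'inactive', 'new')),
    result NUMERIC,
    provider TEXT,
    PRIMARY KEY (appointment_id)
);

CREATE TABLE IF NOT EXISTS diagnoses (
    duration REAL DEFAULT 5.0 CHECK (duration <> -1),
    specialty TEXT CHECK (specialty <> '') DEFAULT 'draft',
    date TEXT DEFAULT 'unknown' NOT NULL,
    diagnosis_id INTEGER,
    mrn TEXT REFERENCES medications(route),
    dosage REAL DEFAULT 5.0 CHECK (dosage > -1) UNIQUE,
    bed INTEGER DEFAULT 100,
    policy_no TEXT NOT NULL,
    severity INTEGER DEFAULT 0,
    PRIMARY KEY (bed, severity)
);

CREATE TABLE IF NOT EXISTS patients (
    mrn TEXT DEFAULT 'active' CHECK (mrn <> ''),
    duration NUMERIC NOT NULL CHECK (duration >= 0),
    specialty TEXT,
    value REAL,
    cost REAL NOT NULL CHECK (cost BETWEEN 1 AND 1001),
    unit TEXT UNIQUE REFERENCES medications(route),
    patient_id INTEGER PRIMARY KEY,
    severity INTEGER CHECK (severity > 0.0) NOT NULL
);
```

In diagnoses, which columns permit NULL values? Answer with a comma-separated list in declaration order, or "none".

duration, specialty, diagnosis_id, mrn, dosage

- duration: CHECK does not forbid NULL (a CHECK constraint passes when its expression is NULL) → nullable.
- specialty: CHECK does not forbid NULL (a CHECK constraint passes when its expression is NULL) → nullable.
- date: declared NOT NULL → not nullable.
- diagnosis_id: no NOT NULL constraint applies → nullable.
- mrn: a foreign key column may be NULL unless separately constrained → nullable.
- dosage: CHECK does not forbid NULL (a CHECK constraint passes when its expression is NULL) → nullable.
- bed: part of the PRIMARY KEY, which implies NOT NULL → not nullable.
- policy_no: declared NOT NULL → not nullable.
- severity: part of the PRIMARY KEY, which implies NOT NULL → not nullable.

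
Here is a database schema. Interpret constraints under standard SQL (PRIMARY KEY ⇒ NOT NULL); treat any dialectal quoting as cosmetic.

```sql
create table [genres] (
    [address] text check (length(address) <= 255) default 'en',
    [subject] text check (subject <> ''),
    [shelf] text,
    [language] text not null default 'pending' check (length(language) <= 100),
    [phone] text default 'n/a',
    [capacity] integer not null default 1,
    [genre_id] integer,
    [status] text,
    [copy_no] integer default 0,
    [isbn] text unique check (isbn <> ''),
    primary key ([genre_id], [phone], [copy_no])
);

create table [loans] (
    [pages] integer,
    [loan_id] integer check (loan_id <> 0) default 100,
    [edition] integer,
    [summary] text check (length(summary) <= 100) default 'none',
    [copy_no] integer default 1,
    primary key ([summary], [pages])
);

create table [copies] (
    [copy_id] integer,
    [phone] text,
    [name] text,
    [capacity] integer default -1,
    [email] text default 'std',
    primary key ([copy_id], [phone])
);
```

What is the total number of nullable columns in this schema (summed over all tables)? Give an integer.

genres: 5 nullable (address, subject, shelf, status, isbn — PK (genre_id, phone, copy_no) and explicit NOT NULL columns excluded).
loans: 3 nullable (loan_id, edition, copy_no — PK (summary, pages) and explicit NOT NULL columns excluded).
copies: 3 nullable (name, capacity, email — PK (copy_id, phone) and explicit NOT NULL columns excluded).
Total: 5 + 3 + 3 = 11.

11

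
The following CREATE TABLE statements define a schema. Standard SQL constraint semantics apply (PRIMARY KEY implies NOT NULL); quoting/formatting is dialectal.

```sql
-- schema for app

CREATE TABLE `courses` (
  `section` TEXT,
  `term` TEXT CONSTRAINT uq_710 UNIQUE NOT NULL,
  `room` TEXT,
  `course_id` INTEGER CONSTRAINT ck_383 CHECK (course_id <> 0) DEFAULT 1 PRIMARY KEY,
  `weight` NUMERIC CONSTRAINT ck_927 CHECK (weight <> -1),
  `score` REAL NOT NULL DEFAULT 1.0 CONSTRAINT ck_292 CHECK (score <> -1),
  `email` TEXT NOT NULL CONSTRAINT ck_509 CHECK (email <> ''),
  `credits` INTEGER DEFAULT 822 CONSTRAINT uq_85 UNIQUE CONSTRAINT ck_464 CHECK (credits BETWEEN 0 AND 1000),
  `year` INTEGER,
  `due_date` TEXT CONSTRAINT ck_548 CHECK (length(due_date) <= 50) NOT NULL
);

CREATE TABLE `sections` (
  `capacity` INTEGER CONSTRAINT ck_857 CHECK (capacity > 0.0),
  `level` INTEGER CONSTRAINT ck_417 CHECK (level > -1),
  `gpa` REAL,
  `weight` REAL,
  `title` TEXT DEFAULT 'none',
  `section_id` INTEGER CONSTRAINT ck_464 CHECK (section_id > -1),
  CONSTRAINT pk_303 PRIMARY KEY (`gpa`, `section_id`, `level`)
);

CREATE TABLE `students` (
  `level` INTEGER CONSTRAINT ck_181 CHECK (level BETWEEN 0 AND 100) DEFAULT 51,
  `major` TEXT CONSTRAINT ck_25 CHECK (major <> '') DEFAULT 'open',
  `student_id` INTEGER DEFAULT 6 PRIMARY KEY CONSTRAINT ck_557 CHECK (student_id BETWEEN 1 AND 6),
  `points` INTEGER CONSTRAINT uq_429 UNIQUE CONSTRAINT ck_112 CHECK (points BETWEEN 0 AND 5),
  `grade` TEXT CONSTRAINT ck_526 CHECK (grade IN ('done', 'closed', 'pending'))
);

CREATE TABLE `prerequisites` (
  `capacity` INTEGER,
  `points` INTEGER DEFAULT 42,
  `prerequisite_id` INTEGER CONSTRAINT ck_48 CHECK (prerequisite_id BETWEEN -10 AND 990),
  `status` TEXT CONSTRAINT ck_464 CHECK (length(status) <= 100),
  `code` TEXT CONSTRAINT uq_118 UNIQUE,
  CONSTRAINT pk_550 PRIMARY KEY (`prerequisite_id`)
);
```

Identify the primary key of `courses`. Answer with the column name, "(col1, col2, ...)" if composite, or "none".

course_id is declared PRIMARY KEY inline on the column.

course_id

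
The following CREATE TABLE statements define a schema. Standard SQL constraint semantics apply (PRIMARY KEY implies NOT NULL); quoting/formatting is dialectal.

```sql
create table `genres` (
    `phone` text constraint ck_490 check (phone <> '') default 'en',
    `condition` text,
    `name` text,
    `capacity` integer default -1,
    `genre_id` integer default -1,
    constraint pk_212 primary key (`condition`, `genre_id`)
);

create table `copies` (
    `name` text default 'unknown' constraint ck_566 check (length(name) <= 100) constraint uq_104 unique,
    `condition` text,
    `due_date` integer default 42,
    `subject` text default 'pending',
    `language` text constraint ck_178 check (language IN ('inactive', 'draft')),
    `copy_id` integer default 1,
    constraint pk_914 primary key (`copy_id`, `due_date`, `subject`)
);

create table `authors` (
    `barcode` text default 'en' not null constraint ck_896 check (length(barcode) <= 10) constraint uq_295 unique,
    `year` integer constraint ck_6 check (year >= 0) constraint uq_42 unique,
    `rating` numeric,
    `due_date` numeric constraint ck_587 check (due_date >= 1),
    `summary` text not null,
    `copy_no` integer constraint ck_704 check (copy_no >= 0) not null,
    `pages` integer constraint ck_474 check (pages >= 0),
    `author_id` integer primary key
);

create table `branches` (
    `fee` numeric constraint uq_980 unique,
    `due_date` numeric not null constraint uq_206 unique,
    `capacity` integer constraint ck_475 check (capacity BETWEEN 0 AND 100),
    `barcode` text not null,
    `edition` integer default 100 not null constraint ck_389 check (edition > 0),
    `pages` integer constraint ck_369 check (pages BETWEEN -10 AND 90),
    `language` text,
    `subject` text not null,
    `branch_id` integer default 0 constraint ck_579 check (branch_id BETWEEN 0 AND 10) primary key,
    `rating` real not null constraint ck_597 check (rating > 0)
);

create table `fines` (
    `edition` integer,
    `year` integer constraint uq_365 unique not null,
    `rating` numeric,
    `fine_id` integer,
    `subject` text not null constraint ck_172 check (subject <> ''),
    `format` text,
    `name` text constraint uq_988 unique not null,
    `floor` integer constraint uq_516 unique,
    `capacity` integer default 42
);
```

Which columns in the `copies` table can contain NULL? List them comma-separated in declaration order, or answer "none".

name, condition, language

- name: CHECK does not forbid NULL (a CHECK constraint passes when its expression is NULL) → nullable.
- condition: no NOT NULL constraint applies → nullable.
- due_date: part of the PRIMARY KEY, which implies NOT NULL → not nullable.
- subject: part of the PRIMARY KEY, which implies NOT NULL → not nullable.
- language: CHECK does not forbid NULL (a CHECK constraint passes when its expression is NULL) → nullable.
- copy_id: part of the PRIMARY KEY, which implies NOT NULL → not nullable.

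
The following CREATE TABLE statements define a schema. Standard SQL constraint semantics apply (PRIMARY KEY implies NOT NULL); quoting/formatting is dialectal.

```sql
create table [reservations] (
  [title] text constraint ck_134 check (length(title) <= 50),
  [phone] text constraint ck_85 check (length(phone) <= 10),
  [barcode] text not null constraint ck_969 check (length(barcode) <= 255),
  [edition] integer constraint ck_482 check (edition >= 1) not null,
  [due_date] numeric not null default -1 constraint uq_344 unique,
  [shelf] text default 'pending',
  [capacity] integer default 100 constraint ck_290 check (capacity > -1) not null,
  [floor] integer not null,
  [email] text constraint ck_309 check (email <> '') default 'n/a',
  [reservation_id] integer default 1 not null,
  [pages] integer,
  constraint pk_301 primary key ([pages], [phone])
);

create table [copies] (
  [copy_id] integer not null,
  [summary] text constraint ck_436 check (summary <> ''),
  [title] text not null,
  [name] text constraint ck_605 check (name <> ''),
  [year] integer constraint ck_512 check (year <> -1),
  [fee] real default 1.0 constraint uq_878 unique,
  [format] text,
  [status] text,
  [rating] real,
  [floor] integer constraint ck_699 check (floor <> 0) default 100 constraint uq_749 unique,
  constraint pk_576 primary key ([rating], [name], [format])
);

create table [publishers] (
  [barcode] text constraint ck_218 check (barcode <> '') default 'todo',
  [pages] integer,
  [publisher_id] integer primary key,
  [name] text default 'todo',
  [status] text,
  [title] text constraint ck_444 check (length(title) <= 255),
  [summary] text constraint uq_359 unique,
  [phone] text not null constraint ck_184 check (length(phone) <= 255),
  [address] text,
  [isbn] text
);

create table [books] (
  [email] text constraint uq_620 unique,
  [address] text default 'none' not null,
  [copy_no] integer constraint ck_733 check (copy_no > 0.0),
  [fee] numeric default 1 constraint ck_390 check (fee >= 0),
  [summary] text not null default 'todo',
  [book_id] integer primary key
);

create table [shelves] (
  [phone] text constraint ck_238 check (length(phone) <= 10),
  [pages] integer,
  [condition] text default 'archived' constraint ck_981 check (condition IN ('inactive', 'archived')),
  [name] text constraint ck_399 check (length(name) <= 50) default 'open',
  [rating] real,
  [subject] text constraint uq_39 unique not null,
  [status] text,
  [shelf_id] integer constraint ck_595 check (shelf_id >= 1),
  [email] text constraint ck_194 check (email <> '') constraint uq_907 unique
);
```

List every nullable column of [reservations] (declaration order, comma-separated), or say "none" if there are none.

- title: CHECK does not forbid NULL (a CHECK constraint passes when its expression is NULL) → nullable.
- phone: part of the PRIMARY KEY, which implies NOT NULL → not nullable.
- barcode: declared NOT NULL → not nullable.
- edition: declared NOT NULL → not nullable.
- due_date: declared NOT NULL → not nullable.
- shelf: DEFAULT only fills an omitted column; an explicit NULL is still allowed → nullable.
- capacity: declared NOT NULL → not nullable.
- floor: declared NOT NULL → not nullable.
- email: CHECK does not forbid NULL (a CHECK constraint passes when its expression is NULL) → nullable.
- reservation_id: declared NOT NULL → not nullable.
- pages: part of the PRIMARY KEY, which implies NOT NULL → not nullable.

title, shelf, email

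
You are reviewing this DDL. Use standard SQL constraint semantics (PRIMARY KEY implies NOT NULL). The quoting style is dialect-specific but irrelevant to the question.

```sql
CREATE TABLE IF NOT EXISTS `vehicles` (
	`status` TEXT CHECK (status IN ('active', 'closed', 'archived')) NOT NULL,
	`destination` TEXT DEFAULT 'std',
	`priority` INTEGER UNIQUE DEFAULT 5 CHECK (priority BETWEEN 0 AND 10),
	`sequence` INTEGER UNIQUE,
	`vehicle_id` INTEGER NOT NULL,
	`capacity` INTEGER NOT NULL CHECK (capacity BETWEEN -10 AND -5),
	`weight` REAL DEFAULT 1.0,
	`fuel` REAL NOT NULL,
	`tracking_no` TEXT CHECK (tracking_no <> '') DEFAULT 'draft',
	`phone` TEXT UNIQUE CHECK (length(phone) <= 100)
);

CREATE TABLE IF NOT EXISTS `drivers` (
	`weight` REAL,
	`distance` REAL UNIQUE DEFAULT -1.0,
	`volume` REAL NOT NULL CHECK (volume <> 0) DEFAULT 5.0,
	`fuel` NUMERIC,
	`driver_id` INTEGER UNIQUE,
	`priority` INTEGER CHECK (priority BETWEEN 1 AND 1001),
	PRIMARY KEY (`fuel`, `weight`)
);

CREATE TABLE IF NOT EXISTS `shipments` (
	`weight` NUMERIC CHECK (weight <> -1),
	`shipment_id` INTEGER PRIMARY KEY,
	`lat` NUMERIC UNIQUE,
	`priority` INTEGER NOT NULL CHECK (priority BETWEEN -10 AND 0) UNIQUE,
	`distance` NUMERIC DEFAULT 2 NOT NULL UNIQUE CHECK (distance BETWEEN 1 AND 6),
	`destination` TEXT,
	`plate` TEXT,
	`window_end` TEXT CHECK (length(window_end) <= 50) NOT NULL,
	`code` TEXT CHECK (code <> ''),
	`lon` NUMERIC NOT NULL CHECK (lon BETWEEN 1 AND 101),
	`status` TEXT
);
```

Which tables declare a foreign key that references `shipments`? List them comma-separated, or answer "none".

No REFERENCES clause anywhere in the schema names shipments.

none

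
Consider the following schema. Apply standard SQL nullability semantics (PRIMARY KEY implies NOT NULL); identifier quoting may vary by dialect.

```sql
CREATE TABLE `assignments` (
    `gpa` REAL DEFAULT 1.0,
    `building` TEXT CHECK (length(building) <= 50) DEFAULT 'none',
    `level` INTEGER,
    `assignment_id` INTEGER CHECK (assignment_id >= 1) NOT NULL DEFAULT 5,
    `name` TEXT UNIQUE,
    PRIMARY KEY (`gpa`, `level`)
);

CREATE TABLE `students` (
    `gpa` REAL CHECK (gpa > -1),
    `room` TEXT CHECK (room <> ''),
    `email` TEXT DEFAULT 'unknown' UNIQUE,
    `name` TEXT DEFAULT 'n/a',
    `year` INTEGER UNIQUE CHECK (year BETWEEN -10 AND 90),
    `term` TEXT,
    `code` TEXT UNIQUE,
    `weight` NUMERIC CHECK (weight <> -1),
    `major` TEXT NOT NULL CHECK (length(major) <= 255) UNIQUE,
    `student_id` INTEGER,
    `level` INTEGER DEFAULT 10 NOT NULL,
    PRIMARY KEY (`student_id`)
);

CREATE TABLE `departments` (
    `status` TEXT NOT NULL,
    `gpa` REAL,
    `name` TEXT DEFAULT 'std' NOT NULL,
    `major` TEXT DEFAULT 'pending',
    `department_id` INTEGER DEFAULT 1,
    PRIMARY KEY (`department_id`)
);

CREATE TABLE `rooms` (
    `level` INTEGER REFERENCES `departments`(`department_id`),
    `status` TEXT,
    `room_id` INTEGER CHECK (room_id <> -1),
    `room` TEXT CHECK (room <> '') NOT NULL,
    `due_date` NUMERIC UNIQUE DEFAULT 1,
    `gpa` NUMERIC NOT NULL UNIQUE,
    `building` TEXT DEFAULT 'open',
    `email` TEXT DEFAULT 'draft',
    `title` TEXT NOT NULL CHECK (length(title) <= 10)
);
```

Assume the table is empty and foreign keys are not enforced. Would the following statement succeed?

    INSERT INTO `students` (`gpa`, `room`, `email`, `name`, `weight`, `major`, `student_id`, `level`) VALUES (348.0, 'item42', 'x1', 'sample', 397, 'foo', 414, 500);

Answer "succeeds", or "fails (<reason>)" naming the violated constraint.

succeeds

NOT NULL columns: level is supplied; major is supplied; student_id is supplied.
CHECK constraints: 348.0 satisfies (gpa > -1); 'item42' satisfies (room <> ''); 397 satisfies (weight <> -1); 'foo' satisfies (length(major) <= 255).
No constraint is violated.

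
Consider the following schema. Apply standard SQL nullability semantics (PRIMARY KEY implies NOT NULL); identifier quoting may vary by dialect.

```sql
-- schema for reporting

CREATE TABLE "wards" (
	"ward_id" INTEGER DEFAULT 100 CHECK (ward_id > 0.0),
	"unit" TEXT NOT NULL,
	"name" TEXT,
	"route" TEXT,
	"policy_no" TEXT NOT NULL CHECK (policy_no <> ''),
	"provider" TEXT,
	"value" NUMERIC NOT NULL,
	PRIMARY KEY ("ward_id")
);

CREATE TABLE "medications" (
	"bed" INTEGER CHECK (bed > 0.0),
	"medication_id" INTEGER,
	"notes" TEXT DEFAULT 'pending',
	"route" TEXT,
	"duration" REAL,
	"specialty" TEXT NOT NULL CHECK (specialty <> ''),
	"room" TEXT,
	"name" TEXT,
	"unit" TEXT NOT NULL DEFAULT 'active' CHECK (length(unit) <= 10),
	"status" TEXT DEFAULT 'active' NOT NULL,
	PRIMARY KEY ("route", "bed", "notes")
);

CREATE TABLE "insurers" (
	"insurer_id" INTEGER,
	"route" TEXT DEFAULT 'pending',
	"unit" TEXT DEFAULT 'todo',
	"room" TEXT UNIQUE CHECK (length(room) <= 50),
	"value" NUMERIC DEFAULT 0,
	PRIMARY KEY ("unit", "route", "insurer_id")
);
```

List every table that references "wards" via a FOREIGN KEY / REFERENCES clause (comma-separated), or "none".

No REFERENCES clause anywhere in the schema names wards.

none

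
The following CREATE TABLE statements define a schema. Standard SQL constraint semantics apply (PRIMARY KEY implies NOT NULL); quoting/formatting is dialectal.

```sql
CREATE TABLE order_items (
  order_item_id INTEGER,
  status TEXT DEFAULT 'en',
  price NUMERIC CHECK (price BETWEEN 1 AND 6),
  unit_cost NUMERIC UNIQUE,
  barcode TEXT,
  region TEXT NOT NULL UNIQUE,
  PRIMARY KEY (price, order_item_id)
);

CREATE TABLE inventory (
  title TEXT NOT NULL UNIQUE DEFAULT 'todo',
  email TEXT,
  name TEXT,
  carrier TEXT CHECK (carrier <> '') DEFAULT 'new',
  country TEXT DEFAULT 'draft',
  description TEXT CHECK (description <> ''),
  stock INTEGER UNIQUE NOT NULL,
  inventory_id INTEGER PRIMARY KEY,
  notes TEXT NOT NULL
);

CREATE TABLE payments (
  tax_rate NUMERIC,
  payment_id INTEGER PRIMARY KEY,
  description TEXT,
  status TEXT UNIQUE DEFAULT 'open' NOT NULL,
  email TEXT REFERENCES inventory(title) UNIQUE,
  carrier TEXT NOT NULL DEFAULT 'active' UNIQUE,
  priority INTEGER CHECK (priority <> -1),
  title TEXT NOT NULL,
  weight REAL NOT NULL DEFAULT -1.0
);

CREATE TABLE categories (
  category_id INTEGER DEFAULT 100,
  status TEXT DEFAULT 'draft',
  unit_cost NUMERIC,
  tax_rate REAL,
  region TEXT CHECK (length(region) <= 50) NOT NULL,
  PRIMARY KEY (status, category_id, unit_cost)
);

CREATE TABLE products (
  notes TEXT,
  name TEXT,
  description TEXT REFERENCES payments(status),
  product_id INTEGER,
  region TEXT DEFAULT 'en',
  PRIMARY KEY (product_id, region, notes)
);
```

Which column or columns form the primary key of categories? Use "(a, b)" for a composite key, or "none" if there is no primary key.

(status, category_id, unit_cost)

A table-level PRIMARY KEY clause names 3 columns: status, category_id, unit_cost.
This is a composite key — the combination is unique, not each column individually.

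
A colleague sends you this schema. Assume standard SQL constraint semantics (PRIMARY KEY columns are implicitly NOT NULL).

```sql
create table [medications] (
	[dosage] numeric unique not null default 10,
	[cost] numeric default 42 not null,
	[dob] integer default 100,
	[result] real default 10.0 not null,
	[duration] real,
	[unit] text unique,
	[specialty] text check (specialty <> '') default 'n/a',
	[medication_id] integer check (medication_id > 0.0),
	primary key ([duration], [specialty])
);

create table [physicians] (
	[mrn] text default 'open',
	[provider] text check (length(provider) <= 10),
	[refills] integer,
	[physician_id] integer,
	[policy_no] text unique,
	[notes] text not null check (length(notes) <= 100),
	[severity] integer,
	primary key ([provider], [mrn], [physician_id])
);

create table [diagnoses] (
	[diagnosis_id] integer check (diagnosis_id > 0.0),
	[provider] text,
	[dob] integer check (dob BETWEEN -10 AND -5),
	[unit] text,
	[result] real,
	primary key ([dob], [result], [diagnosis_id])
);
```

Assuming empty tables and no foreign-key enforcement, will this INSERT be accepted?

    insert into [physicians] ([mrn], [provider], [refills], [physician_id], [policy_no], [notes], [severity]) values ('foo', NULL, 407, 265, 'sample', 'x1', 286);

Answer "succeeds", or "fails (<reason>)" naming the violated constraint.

provider is explicitly set to NULL, but provider is part of the PRIMARY KEY (implied NOT NULL).

fails (NOT NULL on provider)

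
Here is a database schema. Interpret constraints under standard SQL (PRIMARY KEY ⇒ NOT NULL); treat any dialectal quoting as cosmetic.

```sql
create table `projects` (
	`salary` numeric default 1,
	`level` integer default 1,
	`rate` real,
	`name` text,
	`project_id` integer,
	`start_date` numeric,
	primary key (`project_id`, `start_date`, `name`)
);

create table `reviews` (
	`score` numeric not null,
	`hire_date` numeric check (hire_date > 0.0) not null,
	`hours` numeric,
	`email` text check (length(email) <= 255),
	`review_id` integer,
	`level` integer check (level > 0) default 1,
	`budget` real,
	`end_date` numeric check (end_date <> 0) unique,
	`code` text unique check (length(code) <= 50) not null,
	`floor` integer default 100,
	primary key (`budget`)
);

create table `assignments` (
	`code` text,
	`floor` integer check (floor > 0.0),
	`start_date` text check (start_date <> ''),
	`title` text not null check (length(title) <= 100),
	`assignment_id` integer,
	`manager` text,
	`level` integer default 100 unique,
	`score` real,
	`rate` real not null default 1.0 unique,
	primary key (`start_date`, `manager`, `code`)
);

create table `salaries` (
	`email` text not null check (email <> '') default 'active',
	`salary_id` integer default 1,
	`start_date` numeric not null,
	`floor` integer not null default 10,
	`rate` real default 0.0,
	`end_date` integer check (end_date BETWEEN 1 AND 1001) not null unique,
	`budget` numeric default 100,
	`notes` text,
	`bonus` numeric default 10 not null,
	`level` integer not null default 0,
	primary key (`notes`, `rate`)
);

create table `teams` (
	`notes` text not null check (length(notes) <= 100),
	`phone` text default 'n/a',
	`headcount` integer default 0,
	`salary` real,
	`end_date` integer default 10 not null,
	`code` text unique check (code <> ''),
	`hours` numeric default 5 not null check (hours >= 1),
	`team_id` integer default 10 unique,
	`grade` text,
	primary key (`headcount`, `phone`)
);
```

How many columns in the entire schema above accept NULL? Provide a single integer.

19

projects: 3 nullable (salary, level, rate — PK (project_id, start_date, name) and explicit NOT NULL columns excluded).
reviews: 6 nullable (hours, email, review_id, level, end_date, floor — PK (budget) and explicit NOT NULL columns excluded).
assignments: 4 nullable (floor, assignment_id, level, score — PK (start_date, manager, code) and explicit NOT NULL columns excluded).
salaries: 2 nullable (salary_id, budget — PK (notes, rate) and explicit NOT NULL columns excluded).
teams: 4 nullable (salary, code, team_id, grade — PK (headcount, phone) and explicit NOT NULL columns excluded).
Total: 3 + 6 + 4 + 2 + 4 = 19.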